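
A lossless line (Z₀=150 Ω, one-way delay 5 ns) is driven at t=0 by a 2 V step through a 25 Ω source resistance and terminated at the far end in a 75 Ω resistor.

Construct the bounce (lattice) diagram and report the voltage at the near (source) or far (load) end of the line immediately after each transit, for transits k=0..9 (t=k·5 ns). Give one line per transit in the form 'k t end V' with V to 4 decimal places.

Γ_L=-0.333333, Γ_S=-0.714286; launch V₁=2·150/175=1.714286
k=0 src: V=1.7143
k=1 load: inc=1.714286, refl=1.714286·-0.333333=-0.5714; V=0.000000+1.714286+-0.571429=1.1429
k=2 src: inc=-0.571429, refl=-0.571429·-0.714286=0.4082; V=1.714286+-0.571429+0.408163=1.5510
k=3 load: inc=0.408163, refl=0.408163·-0.333333=-0.1361; V=1.142857+0.408163+-0.136054=1.4150
k=4 src: inc=-0.136054, refl=-0.136054·-0.714286=0.0972; V=1.551020+-0.136054+0.097182=1.5121
k=5 load: inc=0.097182, refl=0.097182·-0.333333=-0.0324; V=1.414966+0.097182+-0.032394=1.4798
k=6 src: inc=-0.032394, refl=-0.032394·-0.714286=0.0231; V=1.512148+-0.032394+0.023139=1.5029
k=7 load: inc=0.023139, refl=0.023139·-0.333333=-0.0077; V=1.479754+0.023139+-0.007713=1.4952
k=8 src: inc=-0.007713, refl=-0.007713·-0.714286=0.0055; V=1.502892+-0.007713+0.005509=1.5007
k=9 load: inc=0.005509, refl=0.005509·-0.333333=-0.0018; V=1.495179+0.005509+-0.001836=1.4989

0 0 source 1.7143
1 5 load 1.1429
2 10 source 1.5510
3 15 load 1.4150
4 20 source 1.5121
5 25 load 1.4798
6 30 source 1.5029
7 35 load 1.4952
8 40 source 1.5007
9 45 load 1.4989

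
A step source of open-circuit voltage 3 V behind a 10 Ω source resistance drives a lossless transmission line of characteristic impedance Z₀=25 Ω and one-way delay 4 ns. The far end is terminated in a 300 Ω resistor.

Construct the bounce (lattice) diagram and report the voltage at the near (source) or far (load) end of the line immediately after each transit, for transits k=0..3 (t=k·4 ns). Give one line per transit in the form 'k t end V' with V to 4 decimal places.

Γ_L=0.846154, Γ_S=-0.428571; launch V₁=3·25/35=2.142857
k=0 src: V=2.1429
k=1 load: inc=2.142857, refl=2.142857·0.846154=1.8132; V=0.000000+2.142857+1.813187=3.9560
k=2 src: inc=1.813187, refl=1.813187·-0.428571=-0.7771; V=2.142857+1.813187+-0.777080=3.1790
k=3 load: inc=-0.777080, refl=-0.777080·0.846154=-0.6575; V=3.956044+-0.777080+-0.657529=2.5214

0 0 source 2.1429
1 4 load 3.9560
2 8 source 3.1790
3 12 load 2.5214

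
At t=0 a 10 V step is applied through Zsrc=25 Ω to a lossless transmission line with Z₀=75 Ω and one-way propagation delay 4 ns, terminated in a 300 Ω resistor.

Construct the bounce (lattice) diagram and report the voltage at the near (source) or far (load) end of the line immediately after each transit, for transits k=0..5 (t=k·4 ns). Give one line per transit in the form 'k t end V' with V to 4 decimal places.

Γ_L=0.600000, Γ_S=-0.500000; launch V₁=10·75/100=7.500000
k=0 src: V=7.5000
k=1 load: inc=7.500000, refl=7.500000·0.600000=4.5000; V=0.000000+7.500000+4.500000=12.0000
k=2 src: inc=4.500000, refl=4.500000·-0.500000=-2.2500; V=7.500000+4.500000+-2.250000=9.7500
k=3 load: inc=-2.250000, refl=-2.250000·0.600000=-1.3500; V=12.000000+-2.250000+-1.350000=8.4000
k=4 src: inc=-1.350000, refl=-1.350000·-0.500000=0.6750; V=9.750000+-1.350000+0.675000=9.0750
k=5 load: inc=0.675000, refl=0.675000·0.600000=0.4050; V=8.400000+0.675000+0.405000=9.4800

0 0 source 7.5000
1 4 load 12.0000
2 8 source 9.7500
3 12 load 8.4000
4 16 source 9.0750
5 20 load 9.4800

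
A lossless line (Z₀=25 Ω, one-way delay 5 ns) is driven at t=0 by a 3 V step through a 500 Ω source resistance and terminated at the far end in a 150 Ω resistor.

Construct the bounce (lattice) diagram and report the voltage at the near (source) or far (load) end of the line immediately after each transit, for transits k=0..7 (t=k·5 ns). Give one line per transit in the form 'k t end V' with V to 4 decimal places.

Γ_L=0.714286, Γ_S=0.904762; launch V₁=3·25/525=0.142857
k=0 src: V=0.1429
k=1 load: inc=0.142857, refl=0.142857·0.714286=0.1020; V=0.000000+0.142857+0.102041=0.2449
k=2 src: inc=0.102041, refl=0.102041·0.904762=0.0923; V=0.142857+0.102041+0.092323=0.3372
k=3 load: inc=0.092323, refl=0.092323·0.714286=0.0659; V=0.244898+0.092323+0.065945=0.4032
k=4 src: inc=0.065945, refl=0.065945·0.904762=0.0597; V=0.337221+0.065945+0.059664=0.4628
k=5 load: inc=0.059664, refl=0.059664·0.714286=0.0426; V=0.403165+0.059664+0.042617=0.5054
k=6 src: inc=0.042617, refl=0.042617·0.904762=0.0386; V=0.462830+0.042617+0.038559=0.5440
k=7 load: inc=0.038559, refl=0.038559·0.714286=0.0275; V=0.505447+0.038559+0.027542=0.5715

0 0 source 0.1429
1 5 load 0.2449
2 10 source 0.3372
3 15 load 0.4032
4 20 source 0.4628
5 25 load 0.5054
6 30 source 0.5440
7 35 load 0.5715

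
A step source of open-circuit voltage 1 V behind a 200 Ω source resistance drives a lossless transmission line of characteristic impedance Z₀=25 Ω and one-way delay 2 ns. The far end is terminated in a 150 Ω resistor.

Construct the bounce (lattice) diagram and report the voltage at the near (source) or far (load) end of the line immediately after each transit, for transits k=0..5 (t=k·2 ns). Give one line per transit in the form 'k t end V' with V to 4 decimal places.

0 0 source 0.1111
1 2 load 0.1905
2 4 source 0.2522
3 6 load 0.2963
4 8 source 0.3306
5 10 load 0.3551

Γ_L=0.714286, Γ_S=0.777778; launch V₁=1·25/225=0.111111
k=0 src: V=0.1111
k=1 load: inc=0.111111, refl=0.111111·0.714286=0.0794; V=0.000000+0.111111+0.079365=0.1905
k=2 src: inc=0.079365, refl=0.079365·0.777778=0.0617; V=0.111111+0.079365+0.061728=0.2522
k=3 load: inc=0.061728, refl=0.061728·0.714286=0.0441; V=0.190476+0.061728+0.044092=0.2963
k=4 src: inc=0.044092, refl=0.044092·0.777778=0.0343; V=0.252205+0.044092+0.034294=0.3306
k=5 load: inc=0.034294, refl=0.034294·0.714286=0.0245; V=0.296296+0.034294+0.024495=0.3551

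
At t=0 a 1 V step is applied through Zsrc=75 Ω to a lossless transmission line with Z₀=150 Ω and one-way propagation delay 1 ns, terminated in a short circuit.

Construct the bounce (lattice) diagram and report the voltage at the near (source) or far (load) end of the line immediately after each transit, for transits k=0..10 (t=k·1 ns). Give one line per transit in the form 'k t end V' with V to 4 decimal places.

0 0 source 0.6667
1 1 load 0.0000
2 2 source 0.2222
3 3 load 0.0000
4 4 source 0.0741
5 5 load 0.0000
6 6 source 0.0247
7 7 load 0.0000
8 8 source 0.0082
9 9 load 0.0000
10 10 source 0.0027

Γ_L=-1.000000, Γ_S=-0.333333; launch V₁=1·150/225=0.666667
k=0 src: V=0.6667
k=1 load: inc=0.666667, refl=0.666667·-1.000000=-0.6667; V=0.000000+0.666667+-0.666667=0.0000
k=2 src: inc=-0.666667, refl=-0.666667·-0.333333=0.2222; V=0.666667+-0.666667+0.222222=0.2222
k=3 load: inc=0.222222, refl=0.222222·-1.000000=-0.2222; V=0.000000+0.222222+-0.222222=0.0000
k=4 src: inc=-0.222222, refl=-0.222222·-0.333333=0.0741; V=0.222222+-0.222222+0.074074=0.0741
k=5 load: inc=0.074074, refl=0.074074·-1.000000=-0.0741; V=0.000000+0.074074+-0.074074=0.0000
k=6 src: inc=-0.074074, refl=-0.074074·-0.333333=0.0247; V=0.074074+-0.074074+0.024691=0.0247
k=7 load: inc=0.024691, refl=0.024691·-1.000000=-0.0247; V=0.000000+0.024691+-0.024691=0.0000
k=8 src: inc=-0.024691, refl=-0.024691·-0.333333=0.0082; V=0.024691+-0.024691+0.008230=0.0082
k=9 load: inc=0.008230, refl=0.008230·-1.000000=-0.0082; V=0.000000+0.008230+-0.008230=0.0000
k=10 src: inc=-0.008230, refl=-0.008230·-0.333333=0.0027; V=0.008230+-0.008230+0.002743=0.0027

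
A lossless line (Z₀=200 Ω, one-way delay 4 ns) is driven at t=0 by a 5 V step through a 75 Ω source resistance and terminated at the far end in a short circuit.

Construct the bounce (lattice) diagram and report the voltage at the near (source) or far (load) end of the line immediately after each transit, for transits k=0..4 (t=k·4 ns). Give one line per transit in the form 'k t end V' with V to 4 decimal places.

0 0 source 3.6364
1 4 load 0.0000
2 8 source 1.6529
3 12 load 0.0000
4 16 source 0.7513

Γ_L=-1.000000, Γ_S=-0.454545; launch V₁=5·200/275=3.636364
k=0 src: V=3.6364
k=1 load: inc=3.636364, refl=3.636364·-1.000000=-3.6364; V=0.000000+3.636364+-3.636364=0.0000
k=2 src: inc=-3.636364, refl=-3.636364·-0.454545=1.6529; V=3.636364+-3.636364+1.652893=1.6529
k=3 load: inc=1.652893, refl=1.652893·-1.000000=-1.6529; V=0.000000+1.652893+-1.652893=0.0000
k=4 src: inc=-1.652893, refl=-1.652893·-0.454545=0.7513; V=1.652893+-1.652893+0.751315=0.7513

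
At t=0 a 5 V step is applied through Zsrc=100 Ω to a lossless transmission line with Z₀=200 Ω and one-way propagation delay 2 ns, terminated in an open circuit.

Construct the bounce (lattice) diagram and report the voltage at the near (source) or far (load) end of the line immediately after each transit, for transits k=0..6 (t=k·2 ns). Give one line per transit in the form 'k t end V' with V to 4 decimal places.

Γ_L=1.000000, Γ_S=-0.333333; launch V₁=5·200/300=3.333333
k=0 src: V=3.3333
k=1 load: inc=3.333333, refl=3.333333·1.000000=3.3333; V=0.000000+3.333333+3.333333=6.6667
k=2 src: inc=3.333333, refl=3.333333·-0.333333=-1.1111; V=3.333333+3.333333+-1.111111=5.5556
k=3 load: inc=-1.111111, refl=-1.111111·1.000000=-1.1111; V=6.666667+-1.111111+-1.111111=4.4444
k=4 src: inc=-1.111111, refl=-1.111111·-0.333333=0.3704; V=5.555556+-1.111111+0.370370=4.8148
k=5 load: inc=0.370370, refl=0.370370·1.000000=0.3704; V=4.444444+0.370370+0.370370=5.1852
k=6 src: inc=0.370370, refl=0.370370·-0.333333=-0.1235; V=4.814815+0.370370+-0.123457=5.0617

0 0 source 3.3333
1 2 load 6.6667
2 4 source 5.5556
3 6 load 4.4444
4 8 source 4.8148
5 10 load 5.1852
6 12 source 5.0617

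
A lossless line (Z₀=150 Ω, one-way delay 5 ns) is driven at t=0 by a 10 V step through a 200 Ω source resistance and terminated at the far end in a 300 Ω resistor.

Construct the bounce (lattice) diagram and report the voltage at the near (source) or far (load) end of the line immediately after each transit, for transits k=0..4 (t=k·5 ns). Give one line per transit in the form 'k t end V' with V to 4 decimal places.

0 0 source 4.2857
1 5 load 5.7143
2 10 source 5.9184
3 15 load 5.9864
4 20 source 5.9961

Γ_L=0.333333, Γ_S=0.142857; launch V₁=10·150/350=4.285714
k=0 src: V=4.2857
k=1 load: inc=4.285714, refl=4.285714·0.333333=1.4286; V=0.000000+4.285714+1.428571=5.7143
k=2 src: inc=1.428571, refl=1.428571·0.142857=0.2041; V=4.285714+1.428571+0.204082=5.9184
k=3 load: inc=0.204082, refl=0.204082·0.333333=0.0680; V=5.714286+0.204082+0.068027=5.9864
k=4 src: inc=0.068027, refl=0.068027·0.142857=0.0097; V=5.918367+0.068027+0.009718=5.9961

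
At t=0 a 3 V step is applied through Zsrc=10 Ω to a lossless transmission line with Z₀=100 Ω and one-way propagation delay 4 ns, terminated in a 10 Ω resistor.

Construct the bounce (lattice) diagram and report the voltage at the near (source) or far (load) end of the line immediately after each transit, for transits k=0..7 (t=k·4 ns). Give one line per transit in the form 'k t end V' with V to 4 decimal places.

Γ_L=-0.818182, Γ_S=-0.818182; launch V₁=3·100/110=2.727273
k=0 src: V=2.7273
k=1 load: inc=2.727273, refl=2.727273·-0.818182=-2.2314; V=0.000000+2.727273+-2.231405=0.4959
k=2 src: inc=-2.231405, refl=-2.231405·-0.818182=1.8257; V=2.727273+-2.231405+1.825695=2.3216
k=3 load: inc=1.825695, refl=1.825695·-0.818182=-1.4938; V=0.495868+1.825695+-1.493750=0.8278
k=4 src: inc=-1.493750, refl=-1.493750·-0.818182=1.2222; V=2.321563+-1.493750+1.222159=2.0500
k=5 load: inc=1.222159, refl=1.222159·-0.818182=-0.9999; V=0.827812+1.222159+-0.999949=1.0500
k=6 src: inc=-0.999949, refl=-0.999949·-0.818182=0.8181; V=2.049972+-0.999949+0.818140=1.8682
k=7 load: inc=0.818140, refl=0.818140·-0.818182=-0.6694; V=1.050023+0.818140+-0.669387=1.1988

0 0 source 2.7273
1 4 load 0.4959
2 8 source 2.3216
3 12 load 0.8278
4 16 source 2.0500
5 20 load 1.0500
6 24 source 1.8682
7 28 load 1.1988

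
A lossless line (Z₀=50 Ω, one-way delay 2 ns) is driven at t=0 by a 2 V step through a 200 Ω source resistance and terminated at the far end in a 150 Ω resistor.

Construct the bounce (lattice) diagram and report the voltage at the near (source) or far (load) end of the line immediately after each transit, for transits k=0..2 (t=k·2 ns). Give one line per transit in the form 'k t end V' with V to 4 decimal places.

0 0 source 0.4000
1 2 load 0.6000
2 4 source 0.7200

Γ_L=0.500000, Γ_S=0.600000; launch V₁=2·50/250=0.400000
k=0 src: V=0.4000
k=1 load: inc=0.400000, refl=0.400000·0.500000=0.2000; V=0.000000+0.400000+0.200000=0.6000
k=2 src: inc=0.200000, refl=0.200000·0.600000=0.1200; V=0.400000+0.200000+0.120000=0.7200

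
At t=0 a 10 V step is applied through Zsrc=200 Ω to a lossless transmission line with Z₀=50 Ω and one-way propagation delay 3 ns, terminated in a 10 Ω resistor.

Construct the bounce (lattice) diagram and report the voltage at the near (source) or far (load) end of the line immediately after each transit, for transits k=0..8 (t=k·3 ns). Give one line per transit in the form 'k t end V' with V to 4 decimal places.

0 0 source 2.0000
1 3 load 0.6667
2 6 source -0.1333
3 9 load 0.4000
4 12 source 0.7200
5 15 load 0.5067
6 18 source 0.3787
7 21 load 0.4640
8 24 source 0.5152

Γ_L=-0.666667, Γ_S=0.600000; launch V₁=10·50/250=2.000000
k=0 src: V=2.0000
k=1 load: inc=2.000000, refl=2.000000·-0.666667=-1.3333; V=0.000000+2.000000+-1.333333=0.6667
k=2 src: inc=-1.333333, refl=-1.333333·0.600000=-0.8000; V=2.000000+-1.333333+-0.800000=-0.1333
k=3 load: inc=-0.800000, refl=-0.800000·-0.666667=0.5333; V=0.666667+-0.800000+0.533333=0.4000
k=4 src: inc=0.533333, refl=0.533333·0.600000=0.3200; V=-0.133333+0.533333+0.320000=0.7200
k=5 load: inc=0.320000, refl=0.320000·-0.666667=-0.2133; V=0.400000+0.320000+-0.213333=0.5067
k=6 src: inc=-0.213333, refl=-0.213333·0.600000=-0.1280; V=0.720000+-0.213333+-0.128000=0.3787
k=7 load: inc=-0.128000, refl=-0.128000·-0.666667=0.0853; V=0.506667+-0.128000+0.085333=0.4640
k=8 src: inc=0.085333, refl=0.085333·0.600000=0.0512; V=0.378667+0.085333+0.051200=0.5152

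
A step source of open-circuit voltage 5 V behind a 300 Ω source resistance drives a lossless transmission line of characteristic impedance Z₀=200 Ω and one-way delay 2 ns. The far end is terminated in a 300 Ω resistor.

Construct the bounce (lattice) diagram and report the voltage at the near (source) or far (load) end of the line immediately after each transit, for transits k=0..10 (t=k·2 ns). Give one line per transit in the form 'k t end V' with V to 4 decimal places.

0 0 source 2.0000
1 2 load 2.4000
2 4 source 2.4800
3 6 load 2.4960
4 8 source 2.4992
5 10 load 2.4998
6 12 source 2.5000
7 14 load 2.5000
8 16 source 2.5000
9 18 load 2.5000
10 20 source 2.5000

Γ_L=0.200000, Γ_S=0.200000; launch V₁=5·200/500=2.000000
k=0 src: V=2.0000
k=1 load: inc=2.000000, refl=2.000000·0.200000=0.4000; V=0.000000+2.000000+0.400000=2.4000
k=2 src: inc=0.400000, refl=0.400000·0.200000=0.0800; V=2.000000+0.400000+0.080000=2.4800
k=3 load: inc=0.080000, refl=0.080000·0.200000=0.0160; V=2.400000+0.080000+0.016000=2.4960
k=4 src: inc=0.016000, refl=0.016000·0.200000=0.0032; V=2.480000+0.016000+0.003200=2.4992
k=5 load: inc=0.003200, refl=0.003200·0.200000=0.0006; V=2.496000+0.003200+0.000640=2.4998
k=6 src: inc=0.000640, refl=0.000640·0.200000=0.0001; V=2.499200+0.000640+0.000128=2.5000
k=7 load: inc=0.000128, refl=0.000128·0.200000=0.0000; V=2.499840+0.000128+0.000026=2.5000
k=8 src: inc=0.000026, refl=0.000026·0.200000=0.0000; V=2.499968+0.000026+0.000005=2.5000
k=9 load: inc=0.000005, refl=0.000005·0.200000=0.0000; V=2.499994+0.000005+0.000001=2.5000
k=10 src: inc=0.000001, refl=0.000001·0.200000=0.0000; V=2.499999+0.000001+0.000000=2.5000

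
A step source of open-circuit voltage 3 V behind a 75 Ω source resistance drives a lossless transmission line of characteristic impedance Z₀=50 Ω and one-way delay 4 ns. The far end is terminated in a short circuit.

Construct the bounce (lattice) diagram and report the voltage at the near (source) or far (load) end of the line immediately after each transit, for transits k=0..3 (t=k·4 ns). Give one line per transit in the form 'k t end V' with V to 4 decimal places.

Γ_L=-1.000000, Γ_S=0.200000; launch V₁=3·50/125=1.200000
k=0 src: V=1.2000
k=1 load: inc=1.200000, refl=1.200000·-1.000000=-1.2000; V=0.000000+1.200000+-1.200000=0.0000
k=2 src: inc=-1.200000, refl=-1.200000·0.200000=-0.2400; V=1.200000+-1.200000+-0.240000=-0.2400
k=3 load: inc=-0.240000, refl=-0.240000·-1.000000=0.2400; V=0.000000+-0.240000+0.240000=0.0000

0 0 source 1.2000
1 4 load 0.0000
2 8 source -0.2400
3 12 load 0.0000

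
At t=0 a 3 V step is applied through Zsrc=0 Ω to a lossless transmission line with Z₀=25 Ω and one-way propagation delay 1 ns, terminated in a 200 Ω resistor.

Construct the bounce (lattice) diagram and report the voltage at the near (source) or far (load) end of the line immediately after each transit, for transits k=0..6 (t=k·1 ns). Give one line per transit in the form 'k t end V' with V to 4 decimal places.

Γ_L=0.777778, Γ_S=-1.000000; launch V₁=3·25/25=3.000000
k=0 src: V=3.0000
k=1 load: inc=3.000000, refl=3.000000·0.777778=2.3333; V=0.000000+3.000000+2.333333=5.3333
k=2 src: inc=2.333333, refl=2.333333·-1.000000=-2.3333; V=3.000000+2.333333+-2.333333=3.0000
k=3 load: inc=-2.333333, refl=-2.333333·0.777778=-1.8148; V=5.333333+-2.333333+-1.814815=1.1852
k=4 src: inc=-1.814815, refl=-1.814815·-1.000000=1.8148; V=3.000000+-1.814815+1.814815=3.0000
k=5 load: inc=1.814815, refl=1.814815·0.777778=1.4115; V=1.185185+1.814815+1.411523=4.4115
k=6 src: inc=1.411523, refl=1.411523·-1.000000=-1.4115; V=3.000000+1.411523+-1.411523=3.0000

0 0 source 3.0000
1 1 load 5.3333
2 2 source 3.0000
3 3 load 1.1852
4 4 source 3.0000
5 5 load 4.4115
6 6 source 3.0000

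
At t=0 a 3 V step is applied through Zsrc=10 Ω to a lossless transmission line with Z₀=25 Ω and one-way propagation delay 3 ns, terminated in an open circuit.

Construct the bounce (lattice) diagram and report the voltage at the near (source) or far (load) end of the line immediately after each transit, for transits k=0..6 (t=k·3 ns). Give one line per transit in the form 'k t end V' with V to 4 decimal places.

0 0 source 2.1429
1 3 load 4.2857
2 6 source 3.3673
3 9 load 2.4490
4 12 source 2.8426
5 15 load 3.2362
6 18 source 3.0675

Γ_L=1.000000, Γ_S=-0.428571; launch V₁=3·25/35=2.142857
k=0 src: V=2.1429
k=1 load: inc=2.142857, refl=2.142857·1.000000=2.1429; V=0.000000+2.142857+2.142857=4.2857
k=2 src: inc=2.142857, refl=2.142857·-0.428571=-0.9184; V=2.142857+2.142857+-0.918367=3.3673
k=3 load: inc=-0.918367, refl=-0.918367·1.000000=-0.9184; V=4.285714+-0.918367+-0.918367=2.4490
k=4 src: inc=-0.918367, refl=-0.918367·-0.428571=0.3936; V=3.367347+-0.918367+0.393586=2.8426
k=5 load: inc=0.393586, refl=0.393586·1.000000=0.3936; V=2.448980+0.393586+0.393586=3.2362
k=6 src: inc=0.393586, refl=0.393586·-0.428571=-0.1687; V=2.842566+0.393586+-0.168680=3.0675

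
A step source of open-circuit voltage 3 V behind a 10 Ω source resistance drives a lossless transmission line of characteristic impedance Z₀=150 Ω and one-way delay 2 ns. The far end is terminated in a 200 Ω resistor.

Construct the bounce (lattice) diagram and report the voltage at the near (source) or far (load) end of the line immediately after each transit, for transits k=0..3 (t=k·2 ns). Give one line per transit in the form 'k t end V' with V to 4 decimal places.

Γ_L=0.142857, Γ_S=-0.875000; launch V₁=3·150/160=2.812500
k=0 src: V=2.8125
k=1 load: inc=2.812500, refl=2.812500·0.142857=0.4018; V=0.000000+2.812500+0.401786=3.2143
k=2 src: inc=0.401786, refl=0.401786·-0.875000=-0.3516; V=2.812500+0.401786+-0.351562=2.8627
k=3 load: inc=-0.351562, refl=-0.351562·0.142857=-0.0502; V=3.214286+-0.351562+-0.050223=2.8125

0 0 source 2.8125
1 2 load 3.2143
2 4 source 2.8627
3 6 load 2.8125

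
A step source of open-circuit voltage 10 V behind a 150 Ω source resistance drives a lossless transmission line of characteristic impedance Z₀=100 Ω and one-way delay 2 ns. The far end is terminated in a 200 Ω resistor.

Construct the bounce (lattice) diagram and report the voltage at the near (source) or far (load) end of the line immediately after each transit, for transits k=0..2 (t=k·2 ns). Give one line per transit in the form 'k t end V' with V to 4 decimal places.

Γ_L=0.333333, Γ_S=0.200000; launch V₁=10·100/250=4.000000
k=0 src: V=4.0000
k=1 load: inc=4.000000, refl=4.000000·0.333333=1.3333; V=0.000000+4.000000+1.333333=5.3333
k=2 src: inc=1.333333, refl=1.333333·0.200000=0.2667; V=4.000000+1.333333+0.266667=5.6000

0 0 source 4.0000
1 2 load 5.3333
2 4 source 5.6000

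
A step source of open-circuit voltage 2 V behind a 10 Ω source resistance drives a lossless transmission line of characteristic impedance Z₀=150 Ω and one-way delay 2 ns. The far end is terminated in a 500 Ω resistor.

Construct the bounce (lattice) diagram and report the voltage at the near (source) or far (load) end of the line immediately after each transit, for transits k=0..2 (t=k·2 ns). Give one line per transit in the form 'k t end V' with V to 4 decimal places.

Γ_L=0.538462, Γ_S=-0.875000; launch V₁=2·150/160=1.875000
k=0 src: V=1.8750
k=1 load: inc=1.875000, refl=1.875000·0.538462=1.0096; V=0.000000+1.875000+1.009615=2.8846
k=2 src: inc=1.009615, refl=1.009615·-0.875000=-0.8834; V=1.875000+1.009615+-0.883413=2.0012

0 0 source 1.8750
1 2 load 2.8846
2 4 source 2.0012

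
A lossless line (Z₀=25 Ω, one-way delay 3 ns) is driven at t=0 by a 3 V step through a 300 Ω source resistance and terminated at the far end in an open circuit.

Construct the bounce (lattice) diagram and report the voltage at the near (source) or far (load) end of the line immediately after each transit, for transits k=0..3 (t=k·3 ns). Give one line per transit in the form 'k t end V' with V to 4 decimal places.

Γ_L=1.000000, Γ_S=0.846154; launch V₁=3·25/325=0.230769
k=0 src: V=0.2308
k=1 load: inc=0.230769, refl=0.230769·1.000000=0.2308; V=0.000000+0.230769+0.230769=0.4615
k=2 src: inc=0.230769, refl=0.230769·0.846154=0.1953; V=0.230769+0.230769+0.195266=0.6568
k=3 load: inc=0.195266, refl=0.195266·1.000000=0.1953; V=0.461538+0.195266+0.195266=0.8521

0 0 source 0.2308
1 3 load 0.4615
2 6 source 0.6568
3 9 load 0.8521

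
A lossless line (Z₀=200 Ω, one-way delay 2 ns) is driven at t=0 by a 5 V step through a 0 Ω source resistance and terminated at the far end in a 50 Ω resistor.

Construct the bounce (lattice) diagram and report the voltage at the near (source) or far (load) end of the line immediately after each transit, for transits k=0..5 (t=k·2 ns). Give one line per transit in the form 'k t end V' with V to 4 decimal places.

Γ_L=-0.600000, Γ_S=-1.000000; launch V₁=5·200/200=5.000000
k=0 src: V=5.0000
k=1 load: inc=5.000000, refl=5.000000·-0.600000=-3.0000; V=0.000000+5.000000+-3.000000=2.0000
k=2 src: inc=-3.000000, refl=-3.000000·-1.000000=3.0000; V=5.000000+-3.000000+3.000000=5.0000
k=3 load: inc=3.000000, refl=3.000000·-0.600000=-1.8000; V=2.000000+3.000000+-1.800000=3.2000
k=4 src: inc=-1.800000, refl=-1.800000·-1.000000=1.8000; V=5.000000+-1.800000+1.800000=5.0000
k=5 load: inc=1.800000, refl=1.800000·-0.600000=-1.0800; V=3.200000+1.800000+-1.080000=3.9200

0 0 source 5.0000
1 2 load 2.0000
2 4 source 5.0000
3 6 load 3.2000
4 8 source 5.0000
5 10 load 3.9200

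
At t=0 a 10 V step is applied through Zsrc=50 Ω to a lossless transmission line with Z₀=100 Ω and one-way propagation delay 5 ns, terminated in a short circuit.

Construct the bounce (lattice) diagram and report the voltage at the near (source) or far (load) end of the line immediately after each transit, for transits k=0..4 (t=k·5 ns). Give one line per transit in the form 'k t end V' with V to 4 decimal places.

Γ_L=-1.000000, Γ_S=-0.333333; launch V₁=10·100/150=6.666667
k=0 src: V=6.6667
k=1 load: inc=6.666667, refl=6.666667·-1.000000=-6.6667; V=0.000000+6.666667+-6.666667=0.0000
k=2 src: inc=-6.666667, refl=-6.666667·-0.333333=2.2222; V=6.666667+-6.666667+2.222222=2.2222
k=3 load: inc=2.222222, refl=2.222222·-1.000000=-2.2222; V=0.000000+2.222222+-2.222222=0.0000
k=4 src: inc=-2.222222, refl=-2.222222·-0.333333=0.7407; V=2.222222+-2.222222+0.740741=0.7407

0 0 source 6.6667
1 5 load 0.0000
2 10 source 2.2222
3 15 load 0.0000
4 20 source 0.7407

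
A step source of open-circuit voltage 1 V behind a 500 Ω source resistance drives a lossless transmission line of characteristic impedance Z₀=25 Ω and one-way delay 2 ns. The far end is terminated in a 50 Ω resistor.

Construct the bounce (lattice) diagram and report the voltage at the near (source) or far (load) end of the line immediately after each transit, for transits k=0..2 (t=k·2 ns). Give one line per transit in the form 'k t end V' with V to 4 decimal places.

0 0 source 0.0476
1 2 load 0.0635
2 4 source 0.0779

Γ_L=0.333333, Γ_S=0.904762; launch V₁=1·25/525=0.047619
k=0 src: V=0.0476
k=1 load: inc=0.047619, refl=0.047619·0.333333=0.0159; V=0.000000+0.047619+0.015873=0.0635
k=2 src: inc=0.015873, refl=0.015873·0.904762=0.0144; V=0.047619+0.015873+0.014361=0.0779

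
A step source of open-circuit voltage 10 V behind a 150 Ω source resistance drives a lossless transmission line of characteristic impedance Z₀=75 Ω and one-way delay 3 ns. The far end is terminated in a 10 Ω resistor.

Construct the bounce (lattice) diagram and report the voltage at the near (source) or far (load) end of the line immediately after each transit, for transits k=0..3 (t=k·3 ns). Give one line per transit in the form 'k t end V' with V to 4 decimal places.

0 0 source 3.3333
1 3 load 0.7843
2 6 source -0.0654
3 9 load 0.5844

Γ_L=-0.764706, Γ_S=0.333333; launch V₁=10·75/225=3.333333
k=0 src: V=3.3333
k=1 load: inc=3.333333, refl=3.333333·-0.764706=-2.5490; V=0.000000+3.333333+-2.549020=0.7843
k=2 src: inc=-2.549020, refl=-2.549020·0.333333=-0.8497; V=3.333333+-2.549020+-0.849673=-0.0654
k=3 load: inc=-0.849673, refl=-0.849673·-0.764706=0.6498; V=0.784314+-0.849673+0.649750=0.5844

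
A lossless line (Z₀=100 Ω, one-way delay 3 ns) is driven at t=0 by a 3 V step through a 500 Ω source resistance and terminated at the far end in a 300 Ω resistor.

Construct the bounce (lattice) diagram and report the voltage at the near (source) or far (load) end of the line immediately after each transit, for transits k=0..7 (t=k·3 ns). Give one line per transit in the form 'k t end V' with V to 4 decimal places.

0 0 source 0.5000
1 3 load 0.7500
2 6 source 0.9167
3 9 load 1.0000
4 12 source 1.0556
5 15 load 1.0833
6 18 source 1.1019
7 21 load 1.1111

Γ_L=0.500000, Γ_S=0.666667; launch V₁=3·100/600=0.500000
k=0 src: V=0.5000
k=1 load: inc=0.500000, refl=0.500000·0.500000=0.2500; V=0.000000+0.500000+0.250000=0.7500
k=2 src: inc=0.250000, refl=0.250000·0.666667=0.1667; V=0.500000+0.250000+0.166667=0.9167
k=3 load: inc=0.166667, refl=0.166667·0.500000=0.0833; V=0.750000+0.166667+0.083333=1.0000
k=4 src: inc=0.083333, refl=0.083333·0.666667=0.0556; V=0.916667+0.083333+0.055556=1.0556
k=5 load: inc=0.055556, refl=0.055556·0.500000=0.0278; V=1.000000+0.055556+0.027778=1.0833
k=6 src: inc=0.027778, refl=0.027778·0.666667=0.0185; V=1.055556+0.027778+0.018519=1.1019
k=7 load: inc=0.018519, refl=0.018519·0.500000=0.0093; V=1.083333+0.018519+0.009259=1.1111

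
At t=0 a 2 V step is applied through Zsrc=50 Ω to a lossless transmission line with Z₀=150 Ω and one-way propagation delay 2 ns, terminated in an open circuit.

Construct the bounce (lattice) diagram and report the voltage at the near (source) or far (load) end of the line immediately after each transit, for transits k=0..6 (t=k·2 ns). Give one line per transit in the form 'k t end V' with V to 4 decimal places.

Γ_L=1.000000, Γ_S=-0.500000; launch V₁=2·150/200=1.500000
k=0 src: V=1.5000
k=1 load: inc=1.500000, refl=1.500000·1.000000=1.5000; V=0.000000+1.500000+1.500000=3.0000
k=2 src: inc=1.500000, refl=1.500000·-0.500000=-0.7500; V=1.500000+1.500000+-0.750000=2.2500
k=3 load: inc=-0.750000, refl=-0.750000·1.000000=-0.7500; V=3.000000+-0.750000+-0.750000=1.5000
k=4 src: inc=-0.750000, refl=-0.750000·-0.500000=0.3750; V=2.250000+-0.750000+0.375000=1.8750
k=5 load: inc=0.375000, refl=0.375000·1.000000=0.3750; V=1.500000+0.375000+0.375000=2.2500
k=6 src: inc=0.375000, refl=0.375000·-0.500000=-0.1875; V=1.875000+0.375000+-0.187500=2.0625

0 0 source 1.5000
1 2 load 3.0000
2 4 source 2.2500
3 6 load 1.5000
4 8 source 1.8750
5 10 load 2.2500
6 12 source 2.0625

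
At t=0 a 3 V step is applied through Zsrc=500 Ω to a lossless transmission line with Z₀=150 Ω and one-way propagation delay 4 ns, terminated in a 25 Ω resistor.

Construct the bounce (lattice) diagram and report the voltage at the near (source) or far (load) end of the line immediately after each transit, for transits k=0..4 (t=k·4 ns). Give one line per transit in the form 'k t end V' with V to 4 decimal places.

0 0 source 0.6923
1 4 load 0.1978
2 8 source -0.0685
3 12 load 0.1217
4 16 source 0.2241

Γ_L=-0.714286, Γ_S=0.538462; launch V₁=3·150/650=0.692308
k=0 src: V=0.6923
k=1 load: inc=0.692308, refl=0.692308·-0.714286=-0.4945; V=0.000000+0.692308+-0.494505=0.1978
k=2 src: inc=-0.494505, refl=-0.494505·0.538462=-0.2663; V=0.692308+-0.494505+-0.266272=-0.0685
k=3 load: inc=-0.266272, refl=-0.266272·-0.714286=0.1902; V=0.197802+-0.266272+0.190194=0.1217
k=4 src: inc=0.190194, refl=0.190194·0.538462=0.1024; V=-0.068470+0.190194+0.102412=0.2241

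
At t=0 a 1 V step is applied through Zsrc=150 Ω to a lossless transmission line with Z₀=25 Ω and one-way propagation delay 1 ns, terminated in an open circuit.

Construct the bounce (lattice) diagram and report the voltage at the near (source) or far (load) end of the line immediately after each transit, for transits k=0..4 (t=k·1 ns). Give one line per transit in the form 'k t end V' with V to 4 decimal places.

0 0 source 0.1429
1 1 load 0.2857
2 2 source 0.3878
3 3 load 0.4898
4 4 source 0.5627

Γ_L=1.000000, Γ_S=0.714286; launch V₁=1·25/175=0.142857
k=0 src: V=0.1429
k=1 load: inc=0.142857, refl=0.142857·1.000000=0.1429; V=0.000000+0.142857+0.142857=0.2857
k=2 src: inc=0.142857, refl=0.142857·0.714286=0.1020; V=0.142857+0.142857+0.102041=0.3878
k=3 load: inc=0.102041, refl=0.102041·1.000000=0.1020; V=0.285714+0.102041+0.102041=0.4898
k=4 src: inc=0.102041, refl=0.102041·0.714286=0.0729; V=0.387755+0.102041+0.072886=0.5627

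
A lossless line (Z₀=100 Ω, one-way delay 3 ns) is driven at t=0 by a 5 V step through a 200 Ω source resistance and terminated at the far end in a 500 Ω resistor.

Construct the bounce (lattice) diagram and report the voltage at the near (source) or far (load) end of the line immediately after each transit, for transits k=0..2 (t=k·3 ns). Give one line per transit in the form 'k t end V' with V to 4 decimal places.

0 0 source 1.6667
1 3 load 2.7778
2 6 source 3.1481

Γ_L=0.666667, Γ_S=0.333333; launch V₁=5·100/300=1.666667
k=0 src: V=1.6667
k=1 load: inc=1.666667, refl=1.666667·0.666667=1.1111; V=0.000000+1.666667+1.111111=2.7778
k=2 src: inc=1.111111, refl=1.111111·0.333333=0.3704; V=1.666667+1.111111+0.370370=3.1481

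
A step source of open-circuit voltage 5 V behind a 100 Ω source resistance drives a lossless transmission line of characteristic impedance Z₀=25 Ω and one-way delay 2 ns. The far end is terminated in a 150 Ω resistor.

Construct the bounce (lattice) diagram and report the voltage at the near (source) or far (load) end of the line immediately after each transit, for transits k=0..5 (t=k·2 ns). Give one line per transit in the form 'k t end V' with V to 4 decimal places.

Γ_L=0.714286, Γ_S=0.600000; launch V₁=5·25/125=1.000000
k=0 src: V=1.0000
k=1 load: inc=1.000000, refl=1.000000·0.714286=0.7143; V=0.000000+1.000000+0.714286=1.7143
k=2 src: inc=0.714286, refl=0.714286·0.600000=0.4286; V=1.000000+0.714286+0.428571=2.1429
k=3 load: inc=0.428571, refl=0.428571·0.714286=0.3061; V=1.714286+0.428571+0.306122=2.4490
k=4 src: inc=0.306122, refl=0.306122·0.600000=0.1837; V=2.142857+0.306122+0.183673=2.6327
k=5 load: inc=0.183673, refl=0.183673·0.714286=0.1312; V=2.448980+0.183673+0.131195=2.7638

0 0 source 1.0000
1 2 load 1.7143
2 4 source 2.1429
3 6 load 2.4490
4 8 source 2.6327
5 10 load 2.7638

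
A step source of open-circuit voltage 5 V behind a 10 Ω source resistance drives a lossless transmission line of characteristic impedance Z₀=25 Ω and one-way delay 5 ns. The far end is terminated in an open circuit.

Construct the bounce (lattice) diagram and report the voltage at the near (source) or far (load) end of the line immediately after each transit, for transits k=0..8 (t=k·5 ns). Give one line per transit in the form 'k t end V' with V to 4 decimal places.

Γ_L=1.000000, Γ_S=-0.428571; launch V₁=5·25/35=3.571429
k=0 src: V=3.5714
k=1 load: inc=3.571429, refl=3.571429·1.000000=3.5714; V=0.000000+3.571429+3.571429=7.1429
k=2 src: inc=3.571429, refl=3.571429·-0.428571=-1.5306; V=3.571429+3.571429+-1.530612=5.6122
k=3 load: inc=-1.530612, refl=-1.530612·1.000000=-1.5306; V=7.142857+-1.530612+-1.530612=4.0816
k=4 src: inc=-1.530612, refl=-1.530612·-0.428571=0.6560; V=5.612245+-1.530612+0.655977=4.7376
k=5 load: inc=0.655977, refl=0.655977·1.000000=0.6560; V=4.081633+0.655977+0.655977=5.3936
k=6 src: inc=0.655977, refl=0.655977·-0.428571=-0.2811; V=4.737609+0.655977+-0.281133=5.1125
k=7 load: inc=-0.281133, refl=-0.281133·1.000000=-0.2811; V=5.393586+-0.281133+-0.281133=4.8313
k=8 src: inc=-0.281133, refl=-0.281133·-0.428571=0.1205; V=5.112453+-0.281133+0.120486=4.9518

0 0 source 3.5714
1 5 load 7.1429
2 10 source 5.6122
3 15 load 4.0816
4 20 source 4.7376
5 25 load 5.3936
6 30 source 5.1125
7 35 load 4.8313
8 40 source 4.9518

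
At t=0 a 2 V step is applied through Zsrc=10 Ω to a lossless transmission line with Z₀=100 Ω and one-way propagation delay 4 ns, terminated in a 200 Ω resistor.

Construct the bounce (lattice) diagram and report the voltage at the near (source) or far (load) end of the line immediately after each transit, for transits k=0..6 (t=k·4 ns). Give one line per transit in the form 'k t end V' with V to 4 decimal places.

0 0 source 1.8182
1 4 load 2.4242
2 8 source 1.9284
3 12 load 1.7631
4 16 source 1.8983
5 20 load 1.9434
6 24 source 1.9065

Γ_L=0.333333, Γ_S=-0.818182; launch V₁=2·100/110=1.818182
k=0 src: V=1.8182
k=1 load: inc=1.818182, refl=1.818182·0.333333=0.6061; V=0.000000+1.818182+0.606061=2.4242
k=2 src: inc=0.606061, refl=0.606061·-0.818182=-0.4959; V=1.818182+0.606061+-0.495868=1.9284
k=3 load: inc=-0.495868, refl=-0.495868·0.333333=-0.1653; V=2.424242+-0.495868+-0.165289=1.7631
k=4 src: inc=-0.165289, refl=-0.165289·-0.818182=0.1352; V=1.928375+-0.165289+0.135237=1.8983
k=5 load: inc=0.135237, refl=0.135237·0.333333=0.0451; V=1.763085+0.135237+0.045079=1.9434
k=6 src: inc=0.045079, refl=0.045079·-0.818182=-0.0369; V=1.898322+0.045079+-0.036883=1.9065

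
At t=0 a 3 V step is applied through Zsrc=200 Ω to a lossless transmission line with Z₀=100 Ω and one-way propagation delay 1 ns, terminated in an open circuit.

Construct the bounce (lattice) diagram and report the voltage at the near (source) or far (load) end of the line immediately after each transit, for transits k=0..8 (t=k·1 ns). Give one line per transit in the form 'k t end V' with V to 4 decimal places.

0 0 source 1.0000
1 1 load 2.0000
2 2 source 2.3333
3 3 load 2.6667
4 4 source 2.7778
5 5 load 2.8889
6 6 source 2.9259
7 7 load 2.9630
8 8 source 2.9753

Γ_L=1.000000, Γ_S=0.333333; launch V₁=3·100/300=1.000000
k=0 src: V=1.0000
k=1 load: inc=1.000000, refl=1.000000·1.000000=1.0000; V=0.000000+1.000000+1.000000=2.0000
k=2 src: inc=1.000000, refl=1.000000·0.333333=0.3333; V=1.000000+1.000000+0.333333=2.3333
k=3 load: inc=0.333333, refl=0.333333·1.000000=0.3333; V=2.000000+0.333333+0.333333=2.6667
k=4 src: inc=0.333333, refl=0.333333·0.333333=0.1111; V=2.333333+0.333333+0.111111=2.7778
k=5 load: inc=0.111111, refl=0.111111·1.000000=0.1111; V=2.666667+0.111111+0.111111=2.8889
k=6 src: inc=0.111111, refl=0.111111·0.333333=0.0370; V=2.777778+0.111111+0.037037=2.9259
k=7 load: inc=0.037037, refl=0.037037·1.000000=0.0370; V=2.888889+0.037037+0.037037=2.9630
k=8 src: inc=0.037037, refl=0.037037·0.333333=0.0123; V=2.925926+0.037037+0.012346=2.9753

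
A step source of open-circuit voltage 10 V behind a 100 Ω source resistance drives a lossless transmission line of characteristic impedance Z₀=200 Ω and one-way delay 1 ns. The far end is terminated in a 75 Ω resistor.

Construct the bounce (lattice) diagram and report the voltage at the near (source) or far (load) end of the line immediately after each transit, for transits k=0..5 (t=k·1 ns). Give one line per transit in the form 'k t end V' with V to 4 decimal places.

Γ_L=-0.454545, Γ_S=-0.333333; launch V₁=10·200/300=6.666667
k=0 src: V=6.6667
k=1 load: inc=6.666667, refl=6.666667·-0.454545=-3.0303; V=0.000000+6.666667+-3.030303=3.6364
k=2 src: inc=-3.030303, refl=-3.030303·-0.333333=1.0101; V=6.666667+-3.030303+1.010101=4.6465
k=3 load: inc=1.010101, refl=1.010101·-0.454545=-0.4591; V=3.636364+1.010101+-0.459137=4.1873
k=4 src: inc=-0.459137, refl=-0.459137·-0.333333=0.1530; V=4.646465+-0.459137+0.153046=4.3404
k=5 load: inc=0.153046, refl=0.153046·-0.454545=-0.0696; V=4.187328+0.153046+-0.069566=4.2708

0 0 source 6.6667
1 1 load 3.6364
2 2 source 4.6465
3 3 load 4.1873
4 4 source 4.3404
5 5 load 4.2708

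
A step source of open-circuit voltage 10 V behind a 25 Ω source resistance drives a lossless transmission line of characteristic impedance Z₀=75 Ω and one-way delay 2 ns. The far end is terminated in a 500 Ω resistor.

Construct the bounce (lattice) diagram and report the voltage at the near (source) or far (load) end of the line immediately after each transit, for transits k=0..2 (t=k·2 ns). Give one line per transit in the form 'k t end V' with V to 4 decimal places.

0 0 source 7.5000
1 2 load 13.0435
2 4 source 10.2717

Γ_L=0.739130, Γ_S=-0.500000; launch V₁=10·75/100=7.500000
k=0 src: V=7.5000
k=1 load: inc=7.500000, refl=7.500000·0.739130=5.5435; V=0.000000+7.500000+5.543478=13.0435
k=2 src: inc=5.543478, refl=5.543478·-0.500000=-2.7717; V=7.500000+5.543478+-2.771739=10.2717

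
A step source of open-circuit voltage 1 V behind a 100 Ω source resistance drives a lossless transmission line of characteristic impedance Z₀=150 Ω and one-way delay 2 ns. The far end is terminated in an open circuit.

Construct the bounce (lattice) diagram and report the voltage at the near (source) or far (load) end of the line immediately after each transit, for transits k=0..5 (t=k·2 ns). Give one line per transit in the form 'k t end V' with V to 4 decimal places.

0 0 source 0.6000
1 2 load 1.2000
2 4 source 1.0800
3 6 load 0.9600
4 8 source 0.9840
5 10 load 1.0080

Γ_L=1.000000, Γ_S=-0.200000; launch V₁=1·150/250=0.600000
k=0 src: V=0.6000
k=1 load: inc=0.600000, refl=0.600000·1.000000=0.6000; V=0.000000+0.600000+0.600000=1.2000
k=2 src: inc=0.600000, refl=0.600000·-0.200000=-0.1200; V=0.600000+0.600000+-0.120000=1.0800
k=3 load: inc=-0.120000, refl=-0.120000·1.000000=-0.1200; V=1.200000+-0.120000+-0.120000=0.9600
k=4 src: inc=-0.120000, refl=-0.120000·-0.200000=0.0240; V=1.080000+-0.120000+0.024000=0.9840
k=5 load: inc=0.024000, refl=0.024000·1.000000=0.0240; V=0.960000+0.024000+0.024000=1.0080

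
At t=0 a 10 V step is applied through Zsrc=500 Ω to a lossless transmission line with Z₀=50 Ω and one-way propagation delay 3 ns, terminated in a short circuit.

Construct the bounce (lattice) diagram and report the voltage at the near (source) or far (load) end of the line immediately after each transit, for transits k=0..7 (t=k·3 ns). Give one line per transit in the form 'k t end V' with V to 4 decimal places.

0 0 source 0.9091
1 3 load 0.0000
2 6 source -0.7438
3 9 load 0.0000
4 12 source 0.6086
5 15 load 0.0000
6 18 source -0.4979
7 21 load 0.0000

Γ_L=-1.000000, Γ_S=0.818182; launch V₁=10·50/550=0.909091
k=0 src: V=0.9091
k=1 load: inc=0.909091, refl=0.909091·-1.000000=-0.9091; V=0.000000+0.909091+-0.909091=0.0000
k=2 src: inc=-0.909091, refl=-0.909091·0.818182=-0.7438; V=0.909091+-0.909091+-0.743802=-0.7438
k=3 load: inc=-0.743802, refl=-0.743802·-1.000000=0.7438; V=0.000000+-0.743802+0.743802=0.0000
k=4 src: inc=0.743802, refl=0.743802·0.818182=0.6086; V=-0.743802+0.743802+0.608565=0.6086
k=5 load: inc=0.608565, refl=0.608565·-1.000000=-0.6086; V=0.000000+0.608565+-0.608565=0.0000
k=6 src: inc=-0.608565, refl=-0.608565·0.818182=-0.4979; V=0.608565+-0.608565+-0.497917=-0.4979
k=7 load: inc=-0.497917, refl=-0.497917·-1.000000=0.4979; V=0.000000+-0.497917+0.497917=0.0000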